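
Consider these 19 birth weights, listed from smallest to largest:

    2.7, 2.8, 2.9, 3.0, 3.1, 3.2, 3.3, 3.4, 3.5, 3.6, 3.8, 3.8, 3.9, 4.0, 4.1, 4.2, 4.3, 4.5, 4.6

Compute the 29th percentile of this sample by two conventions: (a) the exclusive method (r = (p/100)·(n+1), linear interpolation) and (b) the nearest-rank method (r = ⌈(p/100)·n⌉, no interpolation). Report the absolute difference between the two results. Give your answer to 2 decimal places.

0.02

n = 19.
(a) r = 5.8; between ranks 5 (3.1) and 6 (3.2): 3.18.
(b) the nearest-rank method: rank 6 → 3.2.
|3.18 − 3.2| = 0.02.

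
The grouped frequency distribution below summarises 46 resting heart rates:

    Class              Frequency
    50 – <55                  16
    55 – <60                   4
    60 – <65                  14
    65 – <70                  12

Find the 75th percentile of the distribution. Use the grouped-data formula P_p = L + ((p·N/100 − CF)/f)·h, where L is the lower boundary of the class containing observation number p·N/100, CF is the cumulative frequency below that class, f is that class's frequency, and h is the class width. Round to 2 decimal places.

65.21

N = 46; target position k = 75/100 · 46 = 34.5.
Cumulative frequencies: 16, 20, 34, 46.
Observation 34.5 falls in the class 65 – <70.
L = 65, CF = 34, f = 12, h = 5.
P75 = 65 + ((34.5 − 34)/12)·5 = 65 + 0.208333 = 65.2083.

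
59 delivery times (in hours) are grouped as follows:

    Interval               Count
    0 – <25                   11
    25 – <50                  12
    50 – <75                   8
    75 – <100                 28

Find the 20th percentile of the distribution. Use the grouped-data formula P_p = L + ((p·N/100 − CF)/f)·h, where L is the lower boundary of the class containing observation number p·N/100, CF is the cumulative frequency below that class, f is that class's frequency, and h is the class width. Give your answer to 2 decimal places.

26.67

N = 59; target position k = 20/100 · 59 = 11.8.
Cumulative frequencies: 11, 23, 31, 59.
Observation 11.8 falls in the class 25 – <50.
L = 25, CF = 11, f = 12, h = 25.
P20 = 25 + ((11.8 − 11)/12)·25 = 25 + 1.66667 = 26.6667.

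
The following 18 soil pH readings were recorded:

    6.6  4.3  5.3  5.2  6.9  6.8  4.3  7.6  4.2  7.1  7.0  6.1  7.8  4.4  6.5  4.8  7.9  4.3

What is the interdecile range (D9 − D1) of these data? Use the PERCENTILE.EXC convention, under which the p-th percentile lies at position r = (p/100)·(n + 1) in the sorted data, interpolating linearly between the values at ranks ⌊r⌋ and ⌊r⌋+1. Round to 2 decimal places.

Sorted: 4.2, 4.3, 4.3, 4.3, 4.4, 4.8, 5.2, 5.3, 6.1, 6.5, 6.6, 6.8, 6.9, 7.0, 7.1, 7.6, 7.8, 7.9.
n = 18.
P10: r = 1.9; ranks 1–2 are 4.2, 4.3; interpolating gives 4.29.
P90: r = 17.1; ranks 17–18 are 7.8, 7.9; interpolating gives 7.81.
Difference: 7.81 − 4.29 = 3.52.

3.52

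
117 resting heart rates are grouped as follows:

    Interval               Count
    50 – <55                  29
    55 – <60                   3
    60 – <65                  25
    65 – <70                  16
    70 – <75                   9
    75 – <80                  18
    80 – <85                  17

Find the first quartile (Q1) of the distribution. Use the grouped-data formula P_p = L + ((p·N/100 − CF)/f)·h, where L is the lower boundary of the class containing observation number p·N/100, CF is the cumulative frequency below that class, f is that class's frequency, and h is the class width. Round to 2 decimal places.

55.42

N = 117; target position k = 25/100 · 117 = 29.25.
Cumulative frequencies: 29, 32, 57, 73, 82, 100, 117.
Observation 29.25 falls in the class 55 – <60.
L = 55, CF = 29, f = 3, h = 5.
P25 = 55 + ((29.25 − 29)/3)·5 = 55 + 0.416667 = 55.4167.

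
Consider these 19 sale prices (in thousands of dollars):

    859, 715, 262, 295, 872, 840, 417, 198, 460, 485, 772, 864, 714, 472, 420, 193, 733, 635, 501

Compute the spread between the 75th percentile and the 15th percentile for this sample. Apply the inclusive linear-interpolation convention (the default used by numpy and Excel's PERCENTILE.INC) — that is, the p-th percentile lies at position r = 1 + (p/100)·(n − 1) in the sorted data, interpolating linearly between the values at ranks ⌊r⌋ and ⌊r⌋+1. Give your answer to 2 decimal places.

Sorted: 193, 198, 262, 295, 417, 420, 460, 472, 485, 501, 635, 714, 715, 733, 772, 840, 859, 864, 872.
n = 19.
P15: r = 3.7; ranks 3–4 are 262, 295; interpolating gives 285.1.
P75: r = 14.5; ranks 14–15 are 733, 772; interpolating gives 752.5.
Difference: 752.5 − 285.1 = 467.4.

467.40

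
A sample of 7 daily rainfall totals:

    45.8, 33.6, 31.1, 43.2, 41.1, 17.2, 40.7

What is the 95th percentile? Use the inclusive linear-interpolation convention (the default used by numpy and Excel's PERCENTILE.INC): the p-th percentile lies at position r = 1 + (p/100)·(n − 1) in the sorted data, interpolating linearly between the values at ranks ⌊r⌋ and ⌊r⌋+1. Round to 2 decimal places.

Sorted: 17.2, 31.1, 33.6, 40.7, 41.1, 43.2, 45.8.
n = 7.
r = 1 + (95/100)·(7 − 1) = 1 + 5.7 = 6.7.
Rank 6 is 43.2 and rank 7 is 45.8.
Interpolate: 43.2 + 0.7·(45.8 − 43.2) = 43.2 + 0.7·2.6 = 45.02.

45.02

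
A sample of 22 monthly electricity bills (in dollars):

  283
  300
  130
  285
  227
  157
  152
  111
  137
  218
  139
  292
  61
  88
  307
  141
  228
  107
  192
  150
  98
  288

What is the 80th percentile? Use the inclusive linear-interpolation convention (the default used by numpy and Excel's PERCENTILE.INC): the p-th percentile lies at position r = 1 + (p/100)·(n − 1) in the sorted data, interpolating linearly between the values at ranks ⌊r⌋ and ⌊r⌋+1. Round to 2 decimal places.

284.60

Sorted: 61, 88, 98, 107, 111, 130, 137, 139, 141, 150, 152, 157, 192, 218, 227, 228, 283, 285, 288, 292, 300, 307.
n = 22.
r = 1 + (80/100)·(22 − 1) = 1 + 16.8 = 17.8.
Rank 17 is 283 and rank 18 is 285.
Interpolate: 283 + 0.8·(285 − 283) = 283 + 0.8·2 = 284.6.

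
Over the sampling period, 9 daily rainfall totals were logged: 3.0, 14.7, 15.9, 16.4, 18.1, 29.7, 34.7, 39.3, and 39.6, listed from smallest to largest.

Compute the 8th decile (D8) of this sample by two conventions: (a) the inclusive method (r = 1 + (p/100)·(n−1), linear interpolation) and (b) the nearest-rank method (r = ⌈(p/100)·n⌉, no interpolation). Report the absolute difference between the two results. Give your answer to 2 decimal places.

n = 9.
(a) r = 7.4; between ranks 7 (34.7) and 8 (39.3): 36.54.
(b) the nearest-rank method: rank 8 → 39.3.
|36.54 − 39.3| = 2.76.

2.76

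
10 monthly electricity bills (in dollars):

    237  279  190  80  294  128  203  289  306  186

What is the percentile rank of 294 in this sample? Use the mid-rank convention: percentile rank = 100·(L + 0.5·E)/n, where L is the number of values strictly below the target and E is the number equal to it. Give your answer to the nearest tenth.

85.0

Sorted: 80, 128, 186, 190, 203, 237, 279, 289, 294, 306.
Count below 294: L = 8; count equal: E = 1; n = 10.
Percentile rank = 100·(8 + 0.5·1)/10 = 100·8.5/10 = 85.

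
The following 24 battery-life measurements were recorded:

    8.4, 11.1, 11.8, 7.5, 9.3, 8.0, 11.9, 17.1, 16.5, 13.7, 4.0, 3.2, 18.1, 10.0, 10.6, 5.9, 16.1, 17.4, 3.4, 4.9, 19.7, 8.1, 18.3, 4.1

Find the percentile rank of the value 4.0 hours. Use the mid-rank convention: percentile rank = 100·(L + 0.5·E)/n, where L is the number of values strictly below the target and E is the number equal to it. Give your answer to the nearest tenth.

Sorted: 3.2, 3.4, 4.0, 4.1, 4.9, 5.9, 7.5, 8.0, 8.1, 8.4, 9.3, 10.0, 10.6, 11.1, 11.8, 11.9, 13.7, 16.1, 16.5, 17.1, 17.4, 18.1, 18.3, 19.7.
Count below 4.0: L = 2; count equal: E = 1; n = 24.
Percentile rank = 100·(2 + 0.5·1)/24 = 100·2.5/24 = 10.42.

10.4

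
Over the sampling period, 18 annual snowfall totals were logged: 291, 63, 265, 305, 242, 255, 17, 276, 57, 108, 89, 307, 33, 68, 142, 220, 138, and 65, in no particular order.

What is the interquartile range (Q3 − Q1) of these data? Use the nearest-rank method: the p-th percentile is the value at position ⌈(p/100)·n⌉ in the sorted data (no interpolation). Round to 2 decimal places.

200.00

Sorted: 17, 33, 57, 63, 65, 68, 89, 108, 138, 142, 220, 242, 255, 265, 276, 291, 305, 307.
n = 18.
P25: rank ⌈25/100·18⌉ = 5 → 65.
P75: rank ⌈75/100·18⌉ = 14 → 265.
Difference: 265 − 65 = 200.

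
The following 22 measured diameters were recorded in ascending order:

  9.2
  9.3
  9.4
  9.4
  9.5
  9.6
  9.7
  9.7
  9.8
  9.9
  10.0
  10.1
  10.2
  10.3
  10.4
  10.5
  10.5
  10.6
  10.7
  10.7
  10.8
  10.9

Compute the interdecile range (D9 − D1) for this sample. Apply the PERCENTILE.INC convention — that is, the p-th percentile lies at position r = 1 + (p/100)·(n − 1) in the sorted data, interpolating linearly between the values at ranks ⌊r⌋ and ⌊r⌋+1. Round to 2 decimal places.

1.30

n = 22.
P10: r = 3.1; ranks 3–4 are 9.4, 9.4; interpolating gives 9.4.
P90: r = 19.9; ranks 19–20 are 10.7, 10.7; interpolating gives 10.7.
Difference: 10.7 − 9.4 = 1.3.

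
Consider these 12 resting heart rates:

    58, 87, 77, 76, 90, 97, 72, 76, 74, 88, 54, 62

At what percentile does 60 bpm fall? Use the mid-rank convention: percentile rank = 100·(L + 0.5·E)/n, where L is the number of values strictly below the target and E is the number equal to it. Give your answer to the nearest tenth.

Sorted: 54, 58, 62, 72, 74, 76, 76, 77, 87, 88, 90, 97.
Count below 60: L = 2; count equal: E = 0; n = 12.
Percentile rank = 100·(2 + 0.5·0)/12 = 100·2/12 = 16.67.

16.7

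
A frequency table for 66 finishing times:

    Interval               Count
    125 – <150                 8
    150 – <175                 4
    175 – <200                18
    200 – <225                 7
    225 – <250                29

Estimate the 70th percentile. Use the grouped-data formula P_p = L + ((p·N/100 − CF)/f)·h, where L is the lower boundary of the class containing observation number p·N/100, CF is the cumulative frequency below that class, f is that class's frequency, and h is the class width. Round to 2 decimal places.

N = 66; target position k = 70/100 · 66 = 46.2.
Cumulative frequencies: 8, 12, 30, 37, 66.
Observation 46.2 falls in the class 225 – <250.
L = 225, CF = 37, f = 29, h = 25.
P70 = 225 + ((46.2 − 37)/29)·25 = 225 + 7.93103 = 232.931.

232.93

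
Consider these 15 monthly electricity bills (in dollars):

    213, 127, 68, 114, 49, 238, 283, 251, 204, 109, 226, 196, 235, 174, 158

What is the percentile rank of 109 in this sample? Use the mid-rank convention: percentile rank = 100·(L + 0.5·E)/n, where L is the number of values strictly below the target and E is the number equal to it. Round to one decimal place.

Sorted: 49, 68, 109, 114, 127, 158, 174, 196, 204, 213, 226, 235, 238, 251, 283.
Count below 109: L = 2; count equal: E = 1; n = 15.
Percentile rank = 100·(2 + 0.5·1)/15 = 100·2.5/15 = 16.67.

16.7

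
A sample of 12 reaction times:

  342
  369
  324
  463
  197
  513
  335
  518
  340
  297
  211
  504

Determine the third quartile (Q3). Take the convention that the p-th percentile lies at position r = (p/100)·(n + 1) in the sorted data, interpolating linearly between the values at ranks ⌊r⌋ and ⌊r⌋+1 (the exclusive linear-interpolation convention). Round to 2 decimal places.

Sorted: 197, 211, 297, 324, 335, 340, 342, 369, 463, 504, 513, 518.
n = 12.
r = (75/100)·(12 + 1) = 9.75.
Rank 9 is 463 and rank 10 is 504.
Interpolate: 463 + 0.75·(504 − 463) = 463 + 0.75·41 = 493.75.

493.75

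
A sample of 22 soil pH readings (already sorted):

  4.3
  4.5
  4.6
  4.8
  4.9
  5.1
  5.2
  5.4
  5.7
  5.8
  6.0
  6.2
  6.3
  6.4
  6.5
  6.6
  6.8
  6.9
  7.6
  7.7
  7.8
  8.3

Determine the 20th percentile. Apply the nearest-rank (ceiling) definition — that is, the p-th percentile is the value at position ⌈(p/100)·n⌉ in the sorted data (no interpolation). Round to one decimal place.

n = 22.
Position = ⌈20/100 · 22⌉ = ⌈4.4⌉ = 5.
The value at rank 5 is 4.9.

4.9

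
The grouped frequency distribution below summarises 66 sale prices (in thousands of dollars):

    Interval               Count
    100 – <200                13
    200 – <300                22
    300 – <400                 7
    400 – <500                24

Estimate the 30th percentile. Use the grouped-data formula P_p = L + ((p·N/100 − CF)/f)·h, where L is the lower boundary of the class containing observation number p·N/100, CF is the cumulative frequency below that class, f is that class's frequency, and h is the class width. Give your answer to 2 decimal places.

N = 66; target position k = 30/100 · 66 = 19.8.
Cumulative frequencies: 13, 35, 42, 66.
Observation 19.8 falls in the class 200 – <300.
L = 200, CF = 13, f = 22, h = 100.
P30 = 200 + ((19.8 − 13)/22)·100 = 200 + 30.9091 = 230.909.

230.91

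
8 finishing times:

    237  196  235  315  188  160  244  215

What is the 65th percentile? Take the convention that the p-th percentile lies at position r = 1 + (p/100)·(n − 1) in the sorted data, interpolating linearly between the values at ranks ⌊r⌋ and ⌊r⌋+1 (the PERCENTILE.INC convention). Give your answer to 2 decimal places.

236.10

Sorted: 160, 188, 196, 215, 235, 237, 244, 315.
n = 8.
r = 1 + (65/100)·(8 − 1) = 1 + 4.55 = 5.55.
Rank 5 is 235 and rank 6 is 237.
Interpolate: 235 + 0.55·(237 − 235) = 235 + 0.55·2 = 236.1.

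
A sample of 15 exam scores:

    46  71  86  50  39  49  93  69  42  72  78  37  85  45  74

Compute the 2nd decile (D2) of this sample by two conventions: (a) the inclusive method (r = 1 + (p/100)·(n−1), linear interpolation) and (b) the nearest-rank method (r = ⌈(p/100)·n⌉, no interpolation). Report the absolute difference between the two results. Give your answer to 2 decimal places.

Sorted: 37, 39, 42, 45, 46, 49, 50, 69, 71, 72, 74, 78, 85, 86, 93.
n = 15.
(a) r = 3.8; between ranks 3 (42) and 4 (45): 44.4.
(b) the nearest-rank method: rank 3 → 42.
|44.4 − 42| = 2.4.

2.40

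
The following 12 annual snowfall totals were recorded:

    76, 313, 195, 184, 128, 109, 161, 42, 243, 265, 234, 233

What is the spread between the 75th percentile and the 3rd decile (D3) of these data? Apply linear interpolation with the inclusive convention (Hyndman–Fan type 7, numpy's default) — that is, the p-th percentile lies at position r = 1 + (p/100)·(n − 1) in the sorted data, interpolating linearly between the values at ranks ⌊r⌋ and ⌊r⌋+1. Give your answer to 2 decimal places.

98.35

Sorted: 42, 76, 109, 128, 161, 184, 195, 233, 234, 243, 265, 313.
n = 12.
P30: r = 4.3; ranks 4–5 are 128, 161; interpolating gives 137.9.
P75: r = 9.25; ranks 9–10 are 234, 243; interpolating gives 236.25.
Difference: 236.25 − 137.9 = 98.35.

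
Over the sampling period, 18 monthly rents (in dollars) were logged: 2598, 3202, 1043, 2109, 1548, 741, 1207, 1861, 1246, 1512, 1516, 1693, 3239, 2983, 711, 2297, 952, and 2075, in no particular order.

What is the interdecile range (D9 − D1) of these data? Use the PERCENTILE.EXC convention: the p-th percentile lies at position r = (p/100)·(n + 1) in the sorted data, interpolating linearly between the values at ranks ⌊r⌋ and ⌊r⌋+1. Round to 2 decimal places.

Sorted: 711, 741, 952, 1043, 1207, 1246, 1512, 1516, 1548, 1693, 1861, 2075, 2109, 2297, 2598, 2983, 3202, 3239.
n = 18.
P10: r = 1.9; ranks 1–2 are 711, 741; interpolating gives 738.
P90: r = 17.1; ranks 17–18 are 3202, 3239; interpolating gives 3205.7.
Difference: 3205.7 − 738 = 2467.7.

2467.70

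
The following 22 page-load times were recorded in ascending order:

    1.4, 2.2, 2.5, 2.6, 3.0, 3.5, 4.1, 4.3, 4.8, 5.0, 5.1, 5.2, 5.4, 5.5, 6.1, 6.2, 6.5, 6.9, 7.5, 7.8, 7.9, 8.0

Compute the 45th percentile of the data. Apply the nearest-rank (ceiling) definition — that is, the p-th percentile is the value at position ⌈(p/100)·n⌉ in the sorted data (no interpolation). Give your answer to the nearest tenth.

n = 22.
Position = ⌈45/100 · 22⌉ = ⌈9.9⌉ = 10.
The value at rank 10 is 5.0.

5.0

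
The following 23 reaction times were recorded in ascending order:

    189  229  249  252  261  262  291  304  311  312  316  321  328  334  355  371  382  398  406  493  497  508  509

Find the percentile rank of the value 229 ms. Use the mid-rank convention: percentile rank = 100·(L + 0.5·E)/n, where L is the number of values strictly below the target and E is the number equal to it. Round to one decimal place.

6.5

Count below 229: L = 1; count equal: E = 1; n = 23.
Percentile rank = 100·(1 + 0.5·1)/23 = 100·1.5/23 = 6.522.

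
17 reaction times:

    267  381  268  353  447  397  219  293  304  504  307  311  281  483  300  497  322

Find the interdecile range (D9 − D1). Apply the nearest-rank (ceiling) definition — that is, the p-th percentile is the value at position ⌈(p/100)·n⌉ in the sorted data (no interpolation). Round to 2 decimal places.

230.00

Sorted: 219, 267, 268, 281, 293, 300, 304, 307, 311, 322, 353, 381, 397, 447, 483, 497, 504.
n = 17.
P10: rank ⌈10/100·17⌉ = 2 → 267.
P90: rank ⌈90/100·17⌉ = 16 → 497.
Difference: 497 − 267 = 230.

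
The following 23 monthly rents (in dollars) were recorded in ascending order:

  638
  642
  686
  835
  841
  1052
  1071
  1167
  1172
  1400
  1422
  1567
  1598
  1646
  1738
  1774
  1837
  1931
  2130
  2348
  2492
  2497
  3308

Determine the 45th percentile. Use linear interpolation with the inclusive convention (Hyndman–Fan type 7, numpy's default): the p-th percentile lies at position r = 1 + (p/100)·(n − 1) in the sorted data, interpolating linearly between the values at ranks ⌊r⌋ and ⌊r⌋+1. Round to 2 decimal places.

1419.80

n = 23.
r = 1 + (45/100)·(23 − 1) = 1 + 9.9 = 10.9.
Rank 10 is 1400 and rank 11 is 1422.
Interpolate: 1400 + 0.9·(1422 − 1400) = 1400 + 0.9·22 = 1419.8.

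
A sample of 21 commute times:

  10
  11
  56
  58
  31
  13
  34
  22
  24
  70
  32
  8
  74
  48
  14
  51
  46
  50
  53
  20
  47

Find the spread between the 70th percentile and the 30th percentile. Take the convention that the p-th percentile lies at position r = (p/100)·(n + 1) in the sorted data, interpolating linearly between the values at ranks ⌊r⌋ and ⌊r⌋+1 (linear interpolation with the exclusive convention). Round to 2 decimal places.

Sorted: 8, 10, 11, 13, 14, 20, 22, 24, 31, 32, 34, 46, 47, 48, 50, 51, 53, 56, 58, 70, 74.
n = 21.
P30: r = 6.6; ranks 6–7 are 20, 22; interpolating gives 21.2.
P70: r = 15.4; ranks 15–16 are 50, 51; interpolating gives 50.4.
Difference: 50.4 − 21.2 = 29.2.

29.20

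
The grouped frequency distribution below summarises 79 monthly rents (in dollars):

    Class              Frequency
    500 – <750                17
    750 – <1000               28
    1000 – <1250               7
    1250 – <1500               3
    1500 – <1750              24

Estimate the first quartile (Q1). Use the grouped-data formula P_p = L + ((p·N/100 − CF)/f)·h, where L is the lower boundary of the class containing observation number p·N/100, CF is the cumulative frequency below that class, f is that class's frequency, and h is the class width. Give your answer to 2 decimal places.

774.55

N = 79; target position k = 25/100 · 79 = 19.75.
Cumulative frequencies: 17, 45, 52, 55, 79.
Observation 19.75 falls in the class 750 – <1000.
L = 750, CF = 17, f = 28, h = 250.
P25 = 750 + ((19.75 − 17)/28)·250 = 750 + 24.5536 = 774.554.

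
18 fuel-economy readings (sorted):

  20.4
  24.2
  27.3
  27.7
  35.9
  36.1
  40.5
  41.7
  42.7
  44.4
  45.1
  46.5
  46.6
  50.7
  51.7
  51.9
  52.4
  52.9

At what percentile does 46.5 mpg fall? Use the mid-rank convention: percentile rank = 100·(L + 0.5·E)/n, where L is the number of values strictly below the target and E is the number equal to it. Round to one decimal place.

63.9

Count below 46.5: L = 11; count equal: E = 1; n = 18.
Percentile rank = 100·(11 + 0.5·1)/18 = 100·11.5/18 = 63.89.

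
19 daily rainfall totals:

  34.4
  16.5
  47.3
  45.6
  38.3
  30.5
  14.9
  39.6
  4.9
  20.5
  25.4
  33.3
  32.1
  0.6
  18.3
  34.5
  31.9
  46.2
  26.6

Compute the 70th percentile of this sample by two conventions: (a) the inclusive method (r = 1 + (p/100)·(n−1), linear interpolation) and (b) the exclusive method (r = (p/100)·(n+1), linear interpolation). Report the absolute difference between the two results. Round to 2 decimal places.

Sorted: 0.6, 4.9, 14.9, 16.5, 18.3, 20.5, 25.4, 26.6, 30.5, 31.9, 32.1, 33.3, 34.4, 34.5, 38.3, 39.6, 45.6, 46.2, 47.3.
n = 19.
(a) r = 13.6; between ranks 13 (34.4) and 14 (34.5): 34.46.
(b) r = 14 → value at rank 14 = 34.5.
|34.46 − 34.5| = 0.04.

0.04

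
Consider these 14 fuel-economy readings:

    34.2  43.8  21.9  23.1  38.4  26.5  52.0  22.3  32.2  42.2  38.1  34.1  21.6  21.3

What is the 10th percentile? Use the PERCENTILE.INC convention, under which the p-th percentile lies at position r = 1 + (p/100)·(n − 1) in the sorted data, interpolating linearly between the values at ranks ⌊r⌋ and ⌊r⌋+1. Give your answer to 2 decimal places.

21.69

Sorted: 21.3, 21.6, 21.9, 22.3, 23.1, 26.5, 32.2, 34.1, 34.2, 38.1, 38.4, 42.2, 43.8, 52.0.
n = 14.
r = 1 + (10/100)·(14 − 1) = 1 + 1.3 = 2.3.
Rank 2 is 21.6 and rank 3 is 21.9.
Interpolate: 21.6 + 0.3·(21.9 − 21.6) = 21.6 + 0.3·0.3 = 21.69.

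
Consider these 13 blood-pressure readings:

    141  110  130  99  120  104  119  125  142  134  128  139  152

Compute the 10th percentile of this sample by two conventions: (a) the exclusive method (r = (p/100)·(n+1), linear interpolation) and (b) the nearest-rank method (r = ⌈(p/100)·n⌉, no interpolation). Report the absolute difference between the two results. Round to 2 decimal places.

3.00

Sorted: 99, 104, 110, 119, 120, 125, 128, 130, 134, 139, 141, 142, 152.
n = 13.
(a) r = 1.4; between ranks 1 (99) and 2 (104): 101.
(b) the nearest-rank method: rank 2 → 104.
|101 − 104| = 3.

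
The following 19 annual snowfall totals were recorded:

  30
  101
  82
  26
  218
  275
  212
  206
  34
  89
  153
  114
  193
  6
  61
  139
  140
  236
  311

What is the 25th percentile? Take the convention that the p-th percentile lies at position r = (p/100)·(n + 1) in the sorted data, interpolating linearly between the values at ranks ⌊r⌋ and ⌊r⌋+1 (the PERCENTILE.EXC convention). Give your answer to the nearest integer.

Sorted: 6, 26, 30, 34, 61, 82, 89, 101, 114, 139, 140, 153, 193, 206, 212, 218, 236, 275, 311.
n = 19.
r = (25/100)·(19 + 1) = 5.
r is an integer, so P25 is the value at rank 5: 61.

61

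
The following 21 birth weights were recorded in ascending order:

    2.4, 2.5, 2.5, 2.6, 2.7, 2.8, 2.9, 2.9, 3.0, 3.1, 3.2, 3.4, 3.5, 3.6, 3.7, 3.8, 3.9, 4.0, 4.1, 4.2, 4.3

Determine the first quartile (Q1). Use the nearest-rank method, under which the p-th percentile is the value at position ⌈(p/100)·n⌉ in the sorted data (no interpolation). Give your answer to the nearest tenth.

2.8

n = 21.
Position = ⌈25/100 · 21⌉ = ⌈5.25⌉ = 6.
The value at rank 6 is 2.8.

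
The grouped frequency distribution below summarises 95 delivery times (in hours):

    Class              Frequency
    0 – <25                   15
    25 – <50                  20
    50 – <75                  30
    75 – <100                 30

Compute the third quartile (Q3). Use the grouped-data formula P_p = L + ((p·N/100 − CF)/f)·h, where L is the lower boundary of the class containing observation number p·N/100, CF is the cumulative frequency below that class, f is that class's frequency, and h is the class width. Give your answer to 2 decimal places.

N = 95; target position k = 75/100 · 95 = 71.25.
Cumulative frequencies: 15, 35, 65, 95.
Observation 71.25 falls in the class 75 – <100.
L = 75, CF = 65, f = 30, h = 25.
P75 = 75 + ((71.25 − 65)/30)·25 = 75 + 5.20833 = 80.2083.

80.21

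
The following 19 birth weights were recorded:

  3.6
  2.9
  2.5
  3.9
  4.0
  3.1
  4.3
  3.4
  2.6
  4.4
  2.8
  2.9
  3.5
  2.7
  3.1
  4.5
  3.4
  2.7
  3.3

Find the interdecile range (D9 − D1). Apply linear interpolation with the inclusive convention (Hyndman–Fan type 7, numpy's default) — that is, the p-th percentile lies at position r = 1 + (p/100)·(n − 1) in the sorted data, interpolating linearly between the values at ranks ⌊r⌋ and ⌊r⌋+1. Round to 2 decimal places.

1.64

Sorted: 2.5, 2.6, 2.7, 2.7, 2.8, 2.9, 2.9, 3.1, 3.1, 3.3, 3.4, 3.4, 3.5, 3.6, 3.9, 4.0, 4.3, 4.4, 4.5.
n = 19.
P10: r = 2.8; ranks 2–3 are 2.6, 2.7; interpolating gives 2.68.
P90: r = 17.2; ranks 17–18 are 4.3, 4.4; interpolating gives 4.32.
Difference: 4.32 − 2.68 = 1.64.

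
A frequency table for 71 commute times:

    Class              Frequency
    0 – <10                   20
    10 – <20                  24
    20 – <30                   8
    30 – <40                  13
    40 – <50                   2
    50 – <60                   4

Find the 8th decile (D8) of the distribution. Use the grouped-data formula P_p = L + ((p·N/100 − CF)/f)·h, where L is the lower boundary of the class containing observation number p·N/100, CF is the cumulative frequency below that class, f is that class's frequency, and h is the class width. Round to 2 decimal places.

N = 71; target position k = 80/100 · 71 = 56.8.
Cumulative frequencies: 20, 44, 52, 65, 67, 71.
Observation 56.8 falls in the class 30 – <40.
L = 30, CF = 52, f = 13, h = 10.
P80 = 30 + ((56.8 − 52)/13)·10 = 30 + 3.69231 = 33.6923.

33.69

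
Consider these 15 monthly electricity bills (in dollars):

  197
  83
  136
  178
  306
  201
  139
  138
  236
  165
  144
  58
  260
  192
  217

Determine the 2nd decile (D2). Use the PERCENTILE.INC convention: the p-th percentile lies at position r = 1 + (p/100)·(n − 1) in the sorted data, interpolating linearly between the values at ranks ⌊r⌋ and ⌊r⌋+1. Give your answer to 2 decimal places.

Sorted: 58, 83, 136, 138, 139, 144, 165, 178, 192, 197, 201, 217, 236, 260, 306.
n = 15.
r = 1 + (20/100)·(15 − 1) = 1 + 2.8 = 3.8.
Rank 3 is 136 and rank 4 is 138.
Interpolate: 136 + 0.8·(138 − 136) = 136 + 0.8·2 = 137.6.

137.60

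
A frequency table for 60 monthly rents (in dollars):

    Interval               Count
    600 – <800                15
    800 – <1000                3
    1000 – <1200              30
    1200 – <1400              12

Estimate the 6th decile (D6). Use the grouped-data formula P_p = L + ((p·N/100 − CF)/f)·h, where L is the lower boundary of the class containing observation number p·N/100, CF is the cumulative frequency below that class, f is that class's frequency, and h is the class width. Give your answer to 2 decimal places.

1120.00

N = 60; target position k = 60/100 · 60 = 36.
Cumulative frequencies: 15, 18, 48, 60.
Observation 36 falls in the class 1000 – <1200.
L = 1000, CF = 18, f = 30, h = 200.
P60 = 1000 + ((36 − 18)/30)·200 = 1000 + 120 = 1120.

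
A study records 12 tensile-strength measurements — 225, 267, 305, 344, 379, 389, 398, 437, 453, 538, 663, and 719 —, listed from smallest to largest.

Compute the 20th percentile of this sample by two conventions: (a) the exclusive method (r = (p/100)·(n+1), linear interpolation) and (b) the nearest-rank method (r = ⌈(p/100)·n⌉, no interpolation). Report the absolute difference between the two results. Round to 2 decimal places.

n = 12.
(a) r = 2.6; between ranks 2 (267) and 3 (305): 289.8.
(b) the nearest-rank method: rank 3 → 305.
|289.8 − 305| = 15.2.

15.20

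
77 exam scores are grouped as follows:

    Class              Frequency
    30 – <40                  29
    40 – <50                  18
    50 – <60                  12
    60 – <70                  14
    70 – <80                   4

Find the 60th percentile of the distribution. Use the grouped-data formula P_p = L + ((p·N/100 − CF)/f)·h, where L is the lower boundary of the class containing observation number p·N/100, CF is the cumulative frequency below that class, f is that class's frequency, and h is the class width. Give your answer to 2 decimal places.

49.56

N = 77; target position k = 60/100 · 77 = 46.2.
Cumulative frequencies: 29, 47, 59, 73, 77.
Observation 46.2 falls in the class 40 – <50.
L = 40, CF = 29, f = 18, h = 10.
P60 = 40 + ((46.2 − 29)/18)·10 = 40 + 9.55556 = 49.5556.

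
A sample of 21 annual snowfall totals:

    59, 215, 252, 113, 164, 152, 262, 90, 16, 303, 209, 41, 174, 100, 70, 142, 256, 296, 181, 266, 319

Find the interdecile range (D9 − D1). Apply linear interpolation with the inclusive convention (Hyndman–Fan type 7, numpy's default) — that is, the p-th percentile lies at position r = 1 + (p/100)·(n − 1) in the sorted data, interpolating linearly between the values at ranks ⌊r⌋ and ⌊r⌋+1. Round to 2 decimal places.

237.00

Sorted: 16, 41, 59, 70, 90, 100, 113, 142, 152, 164, 174, 181, 209, 215, 252, 256, 262, 266, 296, 303, 319.
n = 21.
P10: r = 3 (integer) → 59.
P90: r = 19 (integer) → 296.
Difference: 296 − 59 = 237.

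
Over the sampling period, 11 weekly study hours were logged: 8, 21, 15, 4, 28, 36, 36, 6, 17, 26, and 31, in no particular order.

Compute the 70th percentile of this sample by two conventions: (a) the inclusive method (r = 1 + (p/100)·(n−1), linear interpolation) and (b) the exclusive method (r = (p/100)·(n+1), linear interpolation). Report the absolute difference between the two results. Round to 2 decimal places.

1.20

Sorted: 4, 6, 8, 15, 17, 21, 26, 28, 31, 36, 36.
n = 11.
(a) r = 8 → value at rank 8 = 28.
(b) r = 8.4; between ranks 8 (28) and 9 (31): 29.2.
|28 − 29.2| = 1.2.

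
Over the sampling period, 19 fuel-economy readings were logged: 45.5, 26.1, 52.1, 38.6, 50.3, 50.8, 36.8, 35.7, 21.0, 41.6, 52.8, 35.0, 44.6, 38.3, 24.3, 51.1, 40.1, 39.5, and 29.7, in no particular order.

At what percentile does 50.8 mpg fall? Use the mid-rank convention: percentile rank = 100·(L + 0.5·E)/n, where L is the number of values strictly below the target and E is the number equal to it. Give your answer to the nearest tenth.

81.6

Sorted: 21.0, 24.3, 26.1, 29.7, 35.0, 35.7, 36.8, 38.3, 38.6, 39.5, 40.1, 41.6, 44.6, 45.5, 50.3, 50.8, 51.1, 52.1, 52.8.
Count below 50.8: L = 15; count equal: E = 1; n = 19.
Percentile rank = 100·(15 + 0.5·1)/19 = 100·15.5/19 = 81.58.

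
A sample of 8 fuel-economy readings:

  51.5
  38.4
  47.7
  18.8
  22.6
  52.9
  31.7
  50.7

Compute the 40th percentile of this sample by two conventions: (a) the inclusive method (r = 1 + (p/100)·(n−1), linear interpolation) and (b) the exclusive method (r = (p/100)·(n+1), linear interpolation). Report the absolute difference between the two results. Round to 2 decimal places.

Sorted: 18.8, 22.6, 31.7, 38.4, 47.7, 50.7, 51.5, 52.9.
n = 8.
(a) r = 3.8; between ranks 3 (31.7) and 4 (38.4): 37.06.
(b) r = 3.6; between ranks 3 (31.7) and 4 (38.4): 35.72.
|37.06 − 35.72| = 1.34.

1.34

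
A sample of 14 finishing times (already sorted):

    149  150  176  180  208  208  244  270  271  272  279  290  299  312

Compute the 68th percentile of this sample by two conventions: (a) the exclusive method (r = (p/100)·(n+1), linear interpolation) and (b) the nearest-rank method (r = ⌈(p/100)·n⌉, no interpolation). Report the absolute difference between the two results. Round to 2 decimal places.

1.40

n = 14.
(a) r = 10.2; between ranks 10 (272) and 11 (279): 273.4.
(b) the nearest-rank method: rank 10 → 272.
|273.4 − 272| = 1.4.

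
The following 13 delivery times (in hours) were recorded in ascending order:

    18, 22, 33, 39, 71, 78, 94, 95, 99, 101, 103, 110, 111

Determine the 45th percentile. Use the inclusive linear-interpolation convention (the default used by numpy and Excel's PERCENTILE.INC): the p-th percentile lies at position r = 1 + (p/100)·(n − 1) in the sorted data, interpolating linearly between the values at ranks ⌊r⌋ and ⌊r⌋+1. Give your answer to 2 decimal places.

n = 13.
r = 1 + (45/100)·(13 − 1) = 1 + 5.4 = 6.4.
Rank 6 is 78 and rank 7 is 94.
Interpolate: 78 + 0.4·(94 − 78) = 78 + 0.4·16 = 84.4.

84.40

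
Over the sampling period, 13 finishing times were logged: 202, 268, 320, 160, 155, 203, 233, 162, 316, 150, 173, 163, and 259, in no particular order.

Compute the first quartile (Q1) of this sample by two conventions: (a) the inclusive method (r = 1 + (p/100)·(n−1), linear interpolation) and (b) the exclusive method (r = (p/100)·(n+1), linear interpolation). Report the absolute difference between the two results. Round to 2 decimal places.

1.00

Sorted: 150, 155, 160, 162, 163, 173, 202, 203, 233, 259, 268, 316, 320.
n = 13.
(a) r = 4 → value at rank 4 = 162.
(b) r = 3.5; between ranks 3 (160) and 4 (162): 161.
|162 − 161| = 1.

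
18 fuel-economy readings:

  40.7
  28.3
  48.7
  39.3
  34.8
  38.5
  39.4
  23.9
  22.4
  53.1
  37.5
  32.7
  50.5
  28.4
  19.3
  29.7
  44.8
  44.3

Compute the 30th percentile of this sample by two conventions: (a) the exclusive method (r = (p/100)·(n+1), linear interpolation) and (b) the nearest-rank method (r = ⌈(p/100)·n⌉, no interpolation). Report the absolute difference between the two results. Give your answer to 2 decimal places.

0.39

Sorted: 19.3, 22.4, 23.9, 28.3, 28.4, 29.7, 32.7, 34.8, 37.5, 38.5, 39.3, 39.4, 40.7, 44.3, 44.8, 48.7, 50.5, 53.1.
n = 18.
(a) r = 5.7; between ranks 5 (28.4) and 6 (29.7): 29.31.
(b) the nearest-rank method: rank 6 → 29.7.
|29.31 − 29.7| = 0.39.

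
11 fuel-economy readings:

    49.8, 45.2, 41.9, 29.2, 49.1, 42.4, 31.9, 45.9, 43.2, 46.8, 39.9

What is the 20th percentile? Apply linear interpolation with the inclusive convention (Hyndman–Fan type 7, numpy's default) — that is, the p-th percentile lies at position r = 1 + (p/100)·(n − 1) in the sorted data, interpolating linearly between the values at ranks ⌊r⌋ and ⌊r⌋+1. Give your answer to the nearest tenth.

39.9

Sorted: 29.2, 31.9, 39.9, 41.9, 42.4, 43.2, 45.2, 45.9, 46.8, 49.1, 49.8.
n = 11.
r = 1 + (20/100)·(11 − 1) = 1 + 2 = 3.
r is an integer, so P20 is the value at rank 3: 39.9.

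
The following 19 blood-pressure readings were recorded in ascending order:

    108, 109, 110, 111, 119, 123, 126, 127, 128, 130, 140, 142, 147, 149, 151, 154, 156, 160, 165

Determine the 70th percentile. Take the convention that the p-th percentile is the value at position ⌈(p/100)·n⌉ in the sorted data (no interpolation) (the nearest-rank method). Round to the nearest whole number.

149

n = 19.
Position = ⌈70/100 · 19⌉ = ⌈13.3⌉ = 14.
The value at rank 14 is 149.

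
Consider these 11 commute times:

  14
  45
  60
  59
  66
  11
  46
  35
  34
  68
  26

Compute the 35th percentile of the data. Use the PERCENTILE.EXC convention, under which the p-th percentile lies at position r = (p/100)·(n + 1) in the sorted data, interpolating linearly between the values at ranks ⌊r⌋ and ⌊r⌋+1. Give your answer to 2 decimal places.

Sorted: 11, 14, 26, 34, 35, 45, 46, 59, 60, 66, 68.
n = 11.
r = (35/100)·(11 + 1) = 4.2.
Rank 4 is 34 and rank 5 is 35.
Interpolate: 34 + 0.2·(35 − 34) = 34 + 0.2·1 = 34.2.

34.20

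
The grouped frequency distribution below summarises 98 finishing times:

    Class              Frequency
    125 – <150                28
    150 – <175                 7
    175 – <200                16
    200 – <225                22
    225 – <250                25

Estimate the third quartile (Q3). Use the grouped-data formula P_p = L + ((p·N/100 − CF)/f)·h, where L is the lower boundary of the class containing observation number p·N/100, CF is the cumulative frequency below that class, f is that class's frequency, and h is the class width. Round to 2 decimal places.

N = 98; target position k = 75/100 · 98 = 73.5.
Cumulative frequencies: 28, 35, 51, 73, 98.
Observation 73.5 falls in the class 225 – <250.
L = 225, CF = 73, f = 25, h = 25.
P75 = 225 + ((73.5 − 73)/25)·25 = 225 + 0.5 = 225.5.

225.50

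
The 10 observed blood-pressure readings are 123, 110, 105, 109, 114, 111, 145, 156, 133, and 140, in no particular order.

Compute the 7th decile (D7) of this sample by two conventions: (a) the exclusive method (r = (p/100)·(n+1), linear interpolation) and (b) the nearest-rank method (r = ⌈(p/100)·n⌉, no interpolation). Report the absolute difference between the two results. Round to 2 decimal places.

Sorted: 105, 109, 110, 111, 114, 123, 133, 140, 145, 156.
n = 10.
(a) r = 7.7; between ranks 7 (133) and 8 (140): 137.9.
(b) the nearest-rank method: rank 7 → 133.
|137.9 − 133| = 4.9.

4.90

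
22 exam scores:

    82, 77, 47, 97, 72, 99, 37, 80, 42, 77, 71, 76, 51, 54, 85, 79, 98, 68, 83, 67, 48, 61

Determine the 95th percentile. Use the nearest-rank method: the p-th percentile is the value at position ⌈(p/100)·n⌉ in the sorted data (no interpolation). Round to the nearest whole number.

Sorted: 37, 42, 47, 48, 51, 54, 61, 67, 68, 71, 72, 76, 77, 77, 79, 80, 82, 83, 85, 97, 98, 99.
n = 22.
Position = ⌈95/100 · 22⌉ = ⌈20.9⌉ = 21.
The value at rank 21 is 98.

98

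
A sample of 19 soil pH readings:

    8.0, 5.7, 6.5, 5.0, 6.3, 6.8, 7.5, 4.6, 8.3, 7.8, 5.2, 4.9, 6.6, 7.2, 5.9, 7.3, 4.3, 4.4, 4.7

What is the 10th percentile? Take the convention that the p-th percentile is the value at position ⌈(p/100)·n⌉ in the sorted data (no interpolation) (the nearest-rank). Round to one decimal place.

Sorted: 4.3, 4.4, 4.6, 4.7, 4.9, 5.0, 5.2, 5.7, 5.9, 6.3, 6.5, 6.6, 6.8, 7.2, 7.3, 7.5, 7.8, 8.0, 8.3.
n = 19.
Position = ⌈10/100 · 19⌉ = ⌈1.9⌉ = 2.
The value at rank 2 is 4.4.

4.4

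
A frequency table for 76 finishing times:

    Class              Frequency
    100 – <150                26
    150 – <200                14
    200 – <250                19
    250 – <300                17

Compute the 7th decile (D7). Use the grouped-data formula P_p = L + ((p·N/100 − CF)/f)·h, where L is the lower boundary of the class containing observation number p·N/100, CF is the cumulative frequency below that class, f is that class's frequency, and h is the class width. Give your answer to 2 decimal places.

234.74

N = 76; target position k = 70/100 · 76 = 53.2.
Cumulative frequencies: 26, 40, 59, 76.
Observation 53.2 falls in the class 200 – <250.
L = 200, CF = 40, f = 19, h = 50.
P70 = 200 + ((53.2 − 40)/19)·50 = 200 + 34.7368 = 234.737.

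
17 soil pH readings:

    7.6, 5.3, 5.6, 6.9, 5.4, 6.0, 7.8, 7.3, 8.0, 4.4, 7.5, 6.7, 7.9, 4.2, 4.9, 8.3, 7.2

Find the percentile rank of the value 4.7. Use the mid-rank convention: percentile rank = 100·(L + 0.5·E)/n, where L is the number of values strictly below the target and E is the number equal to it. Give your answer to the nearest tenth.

11.8

Sorted: 4.2, 4.4, 4.9, 5.3, 5.4, 5.6, 6.0, 6.7, 6.9, 7.2, 7.3, 7.5, 7.6, 7.8, 7.9, 8.0, 8.3.
Count below 4.7: L = 2; count equal: E = 0; n = 17.
Percentile rank = 100·(2 + 0.5·0)/17 = 100·2/17 = 11.76.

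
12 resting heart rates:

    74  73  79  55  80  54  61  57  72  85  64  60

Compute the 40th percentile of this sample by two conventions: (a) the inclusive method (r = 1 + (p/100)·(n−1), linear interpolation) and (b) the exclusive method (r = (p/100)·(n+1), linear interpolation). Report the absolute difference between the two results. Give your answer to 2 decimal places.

0.60

Sorted: 54, 55, 57, 60, 61, 64, 72, 73, 74, 79, 80, 85.
n = 12.
(a) r = 5.4; between ranks 5 (61) and 6 (64): 62.2.
(b) r = 5.2; between ranks 5 (61) and 6 (64): 61.6.
|62.2 − 61.6| = 0.6.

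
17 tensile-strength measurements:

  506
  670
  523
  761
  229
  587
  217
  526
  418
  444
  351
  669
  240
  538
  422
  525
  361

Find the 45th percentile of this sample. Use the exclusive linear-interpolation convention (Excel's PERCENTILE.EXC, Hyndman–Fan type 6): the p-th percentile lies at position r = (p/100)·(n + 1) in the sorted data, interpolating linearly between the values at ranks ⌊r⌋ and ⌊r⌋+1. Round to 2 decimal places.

Sorted: 217, 229, 240, 351, 361, 418, 422, 444, 506, 523, 525, 526, 538, 587, 669, 670, 761.
n = 17.
r = (45/100)·(17 + 1) = 8.1.
Rank 8 is 444 and rank 9 is 506.
Interpolate: 444 + 0.1·(506 − 444) = 444 + 0.1·62 = 450.2.

450.20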